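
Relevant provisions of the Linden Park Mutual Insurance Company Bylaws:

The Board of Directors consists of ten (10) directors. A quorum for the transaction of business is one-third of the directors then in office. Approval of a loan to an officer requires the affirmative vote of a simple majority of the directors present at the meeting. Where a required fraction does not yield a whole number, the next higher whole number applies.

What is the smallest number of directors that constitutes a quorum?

1/3 of 10 = 3.33, rounded up to 4.

4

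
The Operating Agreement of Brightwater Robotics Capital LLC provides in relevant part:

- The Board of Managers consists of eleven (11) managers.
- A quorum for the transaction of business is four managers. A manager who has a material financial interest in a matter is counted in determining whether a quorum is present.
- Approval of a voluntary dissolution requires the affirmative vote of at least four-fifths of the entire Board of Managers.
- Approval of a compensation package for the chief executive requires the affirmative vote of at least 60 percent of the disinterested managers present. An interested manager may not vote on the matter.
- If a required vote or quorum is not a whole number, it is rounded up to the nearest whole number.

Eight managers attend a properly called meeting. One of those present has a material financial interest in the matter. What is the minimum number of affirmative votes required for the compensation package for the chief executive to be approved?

5

The compensation package for the chief executive requires three-fifths of the disinterested managers present (8 − 1 = 7).
3/5 of 7 = 4.20, rounded up to 5.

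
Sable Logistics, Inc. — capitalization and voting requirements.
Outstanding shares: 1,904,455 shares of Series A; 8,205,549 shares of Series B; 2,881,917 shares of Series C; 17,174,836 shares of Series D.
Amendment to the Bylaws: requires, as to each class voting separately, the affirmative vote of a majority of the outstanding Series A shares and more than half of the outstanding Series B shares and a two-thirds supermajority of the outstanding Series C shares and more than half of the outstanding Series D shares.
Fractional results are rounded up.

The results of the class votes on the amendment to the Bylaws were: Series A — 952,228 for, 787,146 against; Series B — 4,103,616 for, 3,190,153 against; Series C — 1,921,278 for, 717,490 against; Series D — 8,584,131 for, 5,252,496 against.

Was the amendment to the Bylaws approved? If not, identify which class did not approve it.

Not approved — the Series D shares did not give the required vote.

Series A: a majority of 1904455 is 952228; 952,228 required, 952,228 in favor — approved.
Series B: a majority of 8205549 is 4102775; 4,102,775 required, 4,103,616 in favor — approved.
Series C: 2/3 of 2881917 = 1921278; 1,921,278 required, 1,921,278 in favor — approved.
Series D: a majority of 17174836 is 8587419; 8,587,419 required, 8,584,131 in favor — not approved.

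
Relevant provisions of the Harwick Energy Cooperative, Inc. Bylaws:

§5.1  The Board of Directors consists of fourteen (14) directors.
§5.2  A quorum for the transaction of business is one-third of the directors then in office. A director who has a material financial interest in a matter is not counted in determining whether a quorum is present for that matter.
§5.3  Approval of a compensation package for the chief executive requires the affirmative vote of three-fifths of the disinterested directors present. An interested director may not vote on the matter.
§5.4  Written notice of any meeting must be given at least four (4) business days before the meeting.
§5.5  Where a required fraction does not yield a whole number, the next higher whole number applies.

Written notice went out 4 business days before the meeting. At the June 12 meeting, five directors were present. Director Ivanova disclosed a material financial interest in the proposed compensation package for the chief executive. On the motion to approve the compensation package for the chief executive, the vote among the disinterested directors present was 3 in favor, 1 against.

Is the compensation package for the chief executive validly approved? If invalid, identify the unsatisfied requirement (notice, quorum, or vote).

Notice: 4 business days given; 4 required (4 ≥ 4). Satisfied.
Quorum: 5 present, but the 1 interested director does not count, leaving 4. Quorum is 5. Not satisfied.
Vote: the compensation package for the chief executive requires three-fifths of the disinterested directors present (5 − 1 = 4). 3/5 of 4 = 2.40, rounded up to 3, so 3 affirmative votes are needed; 3 voted in favor. Satisfied. (Moot — without a quorum no business can be validly transacted.)

Invalid — quorum requirement not satisfied.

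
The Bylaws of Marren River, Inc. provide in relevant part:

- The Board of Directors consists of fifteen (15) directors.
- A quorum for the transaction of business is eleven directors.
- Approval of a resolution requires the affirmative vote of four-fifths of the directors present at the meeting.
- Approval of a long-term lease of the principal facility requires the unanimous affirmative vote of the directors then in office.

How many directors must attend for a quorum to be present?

11

The quorum is fixed at 11.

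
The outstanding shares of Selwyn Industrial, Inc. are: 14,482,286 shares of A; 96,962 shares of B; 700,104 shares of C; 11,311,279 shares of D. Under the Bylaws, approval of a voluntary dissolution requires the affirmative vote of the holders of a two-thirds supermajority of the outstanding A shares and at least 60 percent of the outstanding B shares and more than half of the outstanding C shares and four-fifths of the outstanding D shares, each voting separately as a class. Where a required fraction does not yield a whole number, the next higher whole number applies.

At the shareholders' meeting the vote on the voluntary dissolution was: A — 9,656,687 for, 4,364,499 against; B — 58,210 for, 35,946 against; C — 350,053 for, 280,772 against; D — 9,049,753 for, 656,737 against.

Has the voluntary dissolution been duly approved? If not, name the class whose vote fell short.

Approved — every class gave the required vote.

A: 2/3 of 14482286 = 9654857.33, rounded up to 9654858; 9,654,858 required, 9,656,687 in favor — approved.
B: 3/5 of 96962 = 58177.20, rounded up to 58178; 58,178 required, 58,210 in favor — approved.
C: a majority of 700104 is 350053; 350,053 required, 350,053 in favor — approved.
D: 4/5 of 11311279 = 9049023.20, rounded up to 9049024; 9,049,024 required, 9,049,753 in favor — approved.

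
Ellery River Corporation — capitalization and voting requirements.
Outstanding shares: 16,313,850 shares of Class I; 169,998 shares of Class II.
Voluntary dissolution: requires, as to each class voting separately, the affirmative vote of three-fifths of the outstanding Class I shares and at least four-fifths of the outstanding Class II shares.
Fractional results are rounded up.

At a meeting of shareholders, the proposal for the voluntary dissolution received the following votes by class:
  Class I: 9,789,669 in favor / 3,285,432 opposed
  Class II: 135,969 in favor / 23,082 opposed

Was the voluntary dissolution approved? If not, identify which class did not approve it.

Not approved — the Class II shares did not give the required vote.

Class I: 3/5 of 16313850 = 9788310; 9,788,310 required, 9,789,669 in favor — approved.
Class II: 4/5 of 169998 = 135998.40, rounded up to 135999; 135,999 required, 135,969 in favor — not approved.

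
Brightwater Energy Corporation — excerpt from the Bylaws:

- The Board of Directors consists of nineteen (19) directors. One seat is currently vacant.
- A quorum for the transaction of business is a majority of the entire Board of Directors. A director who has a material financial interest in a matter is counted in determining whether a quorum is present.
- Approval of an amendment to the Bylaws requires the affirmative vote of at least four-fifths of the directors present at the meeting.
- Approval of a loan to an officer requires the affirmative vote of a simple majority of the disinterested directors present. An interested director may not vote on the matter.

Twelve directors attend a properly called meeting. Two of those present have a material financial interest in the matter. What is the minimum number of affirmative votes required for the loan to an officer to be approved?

6

The loan to an officer requires a majority of the disinterested directors present (12 − 2 = 10).
A majority of 10 is 6.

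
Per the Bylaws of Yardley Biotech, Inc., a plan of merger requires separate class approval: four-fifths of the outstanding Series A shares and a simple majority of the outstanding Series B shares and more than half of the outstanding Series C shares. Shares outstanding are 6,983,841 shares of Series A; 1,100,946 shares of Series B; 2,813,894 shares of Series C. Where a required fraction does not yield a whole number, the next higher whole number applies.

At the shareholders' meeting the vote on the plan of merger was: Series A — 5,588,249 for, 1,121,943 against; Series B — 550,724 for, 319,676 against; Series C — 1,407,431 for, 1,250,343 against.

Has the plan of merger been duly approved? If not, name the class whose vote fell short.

Series A: 4/5 of 6983841 = 5587072.80, rounded up to 5587073; 5,587,073 required, 5,588,249 in favor — approved.
Series B: a majority of 1100946 is 550474; 550,474 required, 550,724 in favor — approved.
Series C: a majority of 2813894 is 1406948; 1,406,948 required, 1,407,431 in favor — approved.

Approved — every class gave the required vote.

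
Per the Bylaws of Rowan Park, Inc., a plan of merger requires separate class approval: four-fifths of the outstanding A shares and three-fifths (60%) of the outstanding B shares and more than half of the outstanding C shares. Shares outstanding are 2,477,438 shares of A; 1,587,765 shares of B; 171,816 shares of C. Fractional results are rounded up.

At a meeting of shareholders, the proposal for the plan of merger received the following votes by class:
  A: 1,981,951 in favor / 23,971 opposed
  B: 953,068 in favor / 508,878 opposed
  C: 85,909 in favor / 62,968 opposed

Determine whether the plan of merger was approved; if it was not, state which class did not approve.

Approved — every class gave the required vote.

A: 4/5 of 2477438 = 1981950.40, rounded up to 1981951; 1,981,951 required, 1,981,951 in favor — approved.
B: 3/5 of 1587765 = 952659; 952,659 required, 953,068 in favor — approved.
C: a majority of 171816 is 85909; 85,909 required, 85,909 in favor — approved.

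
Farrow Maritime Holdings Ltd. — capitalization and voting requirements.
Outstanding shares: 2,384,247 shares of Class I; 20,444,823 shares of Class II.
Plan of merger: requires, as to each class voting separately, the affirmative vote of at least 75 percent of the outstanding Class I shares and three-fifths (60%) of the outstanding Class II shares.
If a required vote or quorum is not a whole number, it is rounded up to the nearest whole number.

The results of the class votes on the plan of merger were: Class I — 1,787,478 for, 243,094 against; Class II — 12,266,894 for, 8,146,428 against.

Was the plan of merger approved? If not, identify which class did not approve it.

Class I: 3/4 of 2384247 = 1788185.25, rounded up to 1788186; 1,788,186 required, 1,787,478 in favor — not approved.
Class II: 3/5 of 20444823 = 12266893.80, rounded up to 12266894; 12,266,894 required, 12,266,894 in favor — approved.

Not approved — the Class I shares did not give the required vote.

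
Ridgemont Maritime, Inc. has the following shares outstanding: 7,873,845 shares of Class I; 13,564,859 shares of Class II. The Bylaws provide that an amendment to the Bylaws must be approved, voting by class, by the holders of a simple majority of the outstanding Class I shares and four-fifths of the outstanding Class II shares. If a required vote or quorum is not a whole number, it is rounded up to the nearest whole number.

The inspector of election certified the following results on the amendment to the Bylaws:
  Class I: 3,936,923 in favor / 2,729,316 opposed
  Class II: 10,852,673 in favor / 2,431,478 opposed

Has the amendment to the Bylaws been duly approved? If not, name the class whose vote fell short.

Approved — every class gave the required vote.

Class I: a majority of 7873845 is 3936923; 3,936,923 required, 3,936,923 in favor — approved.
Class II: 4/5 of 13564859 = 10851887.20, rounded up to 10851888; 10,851,888 required, 10,852,673 in favor — approved.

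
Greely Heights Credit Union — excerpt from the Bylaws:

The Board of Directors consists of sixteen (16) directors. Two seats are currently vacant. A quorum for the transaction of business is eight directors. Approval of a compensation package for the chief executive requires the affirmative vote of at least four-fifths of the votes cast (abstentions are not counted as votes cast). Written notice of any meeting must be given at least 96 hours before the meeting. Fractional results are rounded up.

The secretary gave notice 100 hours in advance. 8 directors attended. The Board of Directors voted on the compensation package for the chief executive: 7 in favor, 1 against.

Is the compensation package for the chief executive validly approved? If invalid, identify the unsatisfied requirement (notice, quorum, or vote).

Valid — all requirements satisfied.

Notice: 100 hours given; 96 required (100 ≥ 96). Satisfied.
Quorum: 8 present; quorum is 8. Satisfied.
Vote: the compensation package for the chief executive requires four-fifths of the votes cast (8). 4/5 of 8 = 6.40, rounded up to 7, so 7 affirmative votes are needed; 7 voted in favor. Satisfied.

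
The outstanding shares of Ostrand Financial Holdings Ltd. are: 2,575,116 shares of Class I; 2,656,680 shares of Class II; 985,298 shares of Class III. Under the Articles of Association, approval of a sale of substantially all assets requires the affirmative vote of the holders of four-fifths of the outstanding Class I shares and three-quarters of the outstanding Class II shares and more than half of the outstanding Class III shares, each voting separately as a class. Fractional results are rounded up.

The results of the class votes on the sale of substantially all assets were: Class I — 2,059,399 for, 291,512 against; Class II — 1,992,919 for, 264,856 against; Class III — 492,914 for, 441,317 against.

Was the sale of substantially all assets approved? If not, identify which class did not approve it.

Not approved — the Class I shares did not give the required vote.

Class I: 4/5 of 2575116 = 2060092.80, rounded up to 2060093; 2,060,093 required, 2,059,399 in favor — not approved.
Class II: 3/4 of 2656680 = 1992510; 1,992,510 required, 1,992,919 in favor — approved.
Class III: a majority of 985298 is 492650; 492,650 required, 492,914 in favor — approved.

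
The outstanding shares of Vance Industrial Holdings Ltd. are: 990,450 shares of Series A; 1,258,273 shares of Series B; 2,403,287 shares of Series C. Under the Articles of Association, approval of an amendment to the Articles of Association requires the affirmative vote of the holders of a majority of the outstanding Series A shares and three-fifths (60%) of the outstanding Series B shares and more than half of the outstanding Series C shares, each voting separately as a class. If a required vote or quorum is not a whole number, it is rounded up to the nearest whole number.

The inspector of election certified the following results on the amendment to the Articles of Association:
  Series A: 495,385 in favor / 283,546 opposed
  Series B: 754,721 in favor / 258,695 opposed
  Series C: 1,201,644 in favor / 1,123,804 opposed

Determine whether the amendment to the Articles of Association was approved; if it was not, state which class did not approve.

Not approved — the Series B shares did not give the required vote.

Series A: a majority of 990450 is 495226; 495,226 required, 495,385 in favor — approved.
Series B: 3/5 of 1258273 = 754963.80, rounded up to 754964; 754,964 required, 754,721 in favor — not approved.
Series C: a majority of 2403287 is 1201644; 1,201,644 required, 1,201,644 in favor — approved.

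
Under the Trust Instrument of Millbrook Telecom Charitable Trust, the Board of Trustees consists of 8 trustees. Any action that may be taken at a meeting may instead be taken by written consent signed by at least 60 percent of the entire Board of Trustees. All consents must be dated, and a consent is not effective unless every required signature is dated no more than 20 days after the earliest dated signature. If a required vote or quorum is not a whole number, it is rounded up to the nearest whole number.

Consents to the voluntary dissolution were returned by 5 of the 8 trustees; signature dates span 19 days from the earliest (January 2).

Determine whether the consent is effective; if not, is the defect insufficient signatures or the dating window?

Effective — both the signature and dating-window requirements are satisfied.

Signatures required: at least 60 percent of 8 — 3/5 of 8 = 4.80, rounded up to 5, so 5 needed; 5 signed. Sufficient.
Dating window: the latest signature is 19 days after the earliest; the limit is 20 days. Within the window.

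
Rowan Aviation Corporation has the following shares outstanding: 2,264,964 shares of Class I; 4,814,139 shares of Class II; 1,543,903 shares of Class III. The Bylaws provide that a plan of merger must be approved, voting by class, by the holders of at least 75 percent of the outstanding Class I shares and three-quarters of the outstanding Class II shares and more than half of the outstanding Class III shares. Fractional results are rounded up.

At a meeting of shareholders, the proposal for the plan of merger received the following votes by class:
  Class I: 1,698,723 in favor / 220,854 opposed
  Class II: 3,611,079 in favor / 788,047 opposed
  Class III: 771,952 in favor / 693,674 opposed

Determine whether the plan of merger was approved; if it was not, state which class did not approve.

Approved — every class gave the required vote.

Class I: 3/4 of 2264964 = 1698723; 1,698,723 required, 1,698,723 in favor — approved.
Class II: 3/4 of 4814139 = 3610604.25, rounded up to 3610605; 3,610,605 required, 3,611,079 in favor — approved.
Class III: a majority of 1543903 is 771952; 771,952 required, 771,952 in favor — approved.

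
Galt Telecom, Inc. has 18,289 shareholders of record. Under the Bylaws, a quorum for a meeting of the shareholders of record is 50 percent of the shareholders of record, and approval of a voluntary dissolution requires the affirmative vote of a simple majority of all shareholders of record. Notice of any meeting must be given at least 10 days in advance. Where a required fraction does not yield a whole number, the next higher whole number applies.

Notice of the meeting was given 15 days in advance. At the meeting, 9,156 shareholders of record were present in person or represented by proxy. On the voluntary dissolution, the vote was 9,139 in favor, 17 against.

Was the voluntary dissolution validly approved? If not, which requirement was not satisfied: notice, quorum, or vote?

Notice: 15 days given; 10 required. Satisfied.
Quorum: 50% of 18,289 = 9,144.50, rounded up to 9,145; 9,156 present. Satisfied.
Vote: requires a majority of all shareholders of record (18,289); a majority of 18289 is 9145, so 9,145 needed; 9,139 in favor. Not satisfied.

Invalid — vote requirement not satisfied.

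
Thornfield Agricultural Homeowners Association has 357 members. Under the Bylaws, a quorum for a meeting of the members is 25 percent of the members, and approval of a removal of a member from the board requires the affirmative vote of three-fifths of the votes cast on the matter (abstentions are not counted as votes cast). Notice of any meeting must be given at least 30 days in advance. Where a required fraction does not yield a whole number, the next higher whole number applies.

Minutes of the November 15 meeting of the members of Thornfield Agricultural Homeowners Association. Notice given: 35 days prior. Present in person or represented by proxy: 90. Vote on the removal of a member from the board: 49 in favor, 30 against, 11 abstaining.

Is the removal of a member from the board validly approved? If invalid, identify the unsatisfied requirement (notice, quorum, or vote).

Notice: 35 days given; 30 required. Satisfied.
Quorum: 25% of 357 = 89.25, rounded up to 90; 90 present. Satisfied.
Vote: requires three-fifths of the votes cast (90 − 11 abstaining = 79); 3/5 of 79 = 47.40, rounded up to 48, so 48 needed; 49 in favor. Satisfied.

Valid — all requirements satisfied.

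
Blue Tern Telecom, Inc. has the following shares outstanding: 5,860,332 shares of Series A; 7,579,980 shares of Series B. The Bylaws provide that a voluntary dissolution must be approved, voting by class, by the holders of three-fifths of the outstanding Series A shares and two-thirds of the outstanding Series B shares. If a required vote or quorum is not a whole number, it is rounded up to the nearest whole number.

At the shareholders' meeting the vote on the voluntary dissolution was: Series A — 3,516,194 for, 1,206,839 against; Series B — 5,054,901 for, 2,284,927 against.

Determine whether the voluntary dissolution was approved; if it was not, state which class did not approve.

Series A: 3/5 of 5860332 = 3516199.20, rounded up to 3516200; 3,516,200 required, 3,516,194 in favor — not approved.
Series B: 2/3 of 7579980 = 5053320; 5,053,320 required, 5,054,901 in favor — approved.

Not approved — the Series A shares did not give the required vote.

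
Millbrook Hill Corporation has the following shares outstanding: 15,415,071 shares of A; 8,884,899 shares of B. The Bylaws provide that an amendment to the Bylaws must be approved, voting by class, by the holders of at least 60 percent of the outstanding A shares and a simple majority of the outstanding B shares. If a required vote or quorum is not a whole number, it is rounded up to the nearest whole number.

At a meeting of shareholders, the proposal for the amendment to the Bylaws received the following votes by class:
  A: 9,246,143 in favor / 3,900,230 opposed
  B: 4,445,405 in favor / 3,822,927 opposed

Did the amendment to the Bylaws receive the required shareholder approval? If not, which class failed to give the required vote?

Not approved — the A shares did not give the required vote.

A: 3/5 of 15415071 = 9249042.60, rounded up to 9249043; 9,249,043 required, 9,246,143 in favor — not approved.
B: a majority of 8884899 is 4442450; 4,442,450 required, 4,445,405 in favor — approved.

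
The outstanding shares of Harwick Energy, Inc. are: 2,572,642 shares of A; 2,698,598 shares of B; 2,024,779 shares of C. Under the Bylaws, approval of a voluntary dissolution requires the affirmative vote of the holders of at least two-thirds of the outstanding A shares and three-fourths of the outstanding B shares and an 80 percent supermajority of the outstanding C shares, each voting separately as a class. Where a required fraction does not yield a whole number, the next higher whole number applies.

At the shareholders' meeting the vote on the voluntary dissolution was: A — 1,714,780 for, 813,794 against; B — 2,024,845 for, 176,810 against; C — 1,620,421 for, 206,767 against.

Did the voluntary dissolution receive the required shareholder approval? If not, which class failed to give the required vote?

A: 2/3 of 2572642 = 1715094.67, rounded up to 1715095; 1,715,095 required, 1,714,780 in favor — not approved.
B: 3/4 of 2698598 = 2023948.50, rounded up to 2023949; 2,023,949 required, 2,024,845 in favor — approved.
C: 4/5 of 2024779 = 1619823.20, rounded up to 1619824; 1,619,824 required, 1,620,421 in favor — approved.

Not approved — the A shares did not give the required vote.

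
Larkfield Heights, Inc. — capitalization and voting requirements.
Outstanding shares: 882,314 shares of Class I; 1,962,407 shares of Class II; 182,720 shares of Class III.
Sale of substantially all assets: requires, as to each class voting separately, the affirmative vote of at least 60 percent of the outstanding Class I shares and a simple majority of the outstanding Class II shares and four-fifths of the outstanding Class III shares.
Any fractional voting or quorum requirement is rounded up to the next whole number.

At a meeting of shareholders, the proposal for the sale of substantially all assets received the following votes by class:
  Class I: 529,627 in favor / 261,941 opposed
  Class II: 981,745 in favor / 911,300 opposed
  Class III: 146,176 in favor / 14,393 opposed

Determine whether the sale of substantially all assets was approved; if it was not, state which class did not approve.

Class I: 3/5 of 882314 = 529388.40, rounded up to 529389; 529,389 required, 529,627 in favor — approved.
Class II: a majority of 1962407 is 981204; 981,204 required, 981,745 in favor — approved.
Class III: 4/5 of 182720 = 146176; 146,176 required, 146,176 in favor — approved.

Approved — every class gave the required vote.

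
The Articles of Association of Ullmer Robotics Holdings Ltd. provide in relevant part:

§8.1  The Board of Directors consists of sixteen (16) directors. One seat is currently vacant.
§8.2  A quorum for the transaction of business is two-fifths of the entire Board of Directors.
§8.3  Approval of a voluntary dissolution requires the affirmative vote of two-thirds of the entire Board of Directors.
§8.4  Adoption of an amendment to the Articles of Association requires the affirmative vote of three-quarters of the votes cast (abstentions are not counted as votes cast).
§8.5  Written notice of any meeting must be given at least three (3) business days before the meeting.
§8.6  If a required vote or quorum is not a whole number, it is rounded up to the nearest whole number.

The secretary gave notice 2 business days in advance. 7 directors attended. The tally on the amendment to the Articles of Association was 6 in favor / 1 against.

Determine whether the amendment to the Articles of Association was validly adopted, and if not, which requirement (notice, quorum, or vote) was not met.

Invalid — notice requirement not satisfied.

Notice: 2 business days given; 3 required (2 < 3). Not satisfied.
Quorum: 7 present; quorum is 7. Satisfied.
Vote: the amendment to the Articles of Association requires three-fourths of the votes cast (7). 3/4 of 7 = 5.25, rounded up to 6, so 6 affirmative votes are needed; 6 voted in favor. Satisfied.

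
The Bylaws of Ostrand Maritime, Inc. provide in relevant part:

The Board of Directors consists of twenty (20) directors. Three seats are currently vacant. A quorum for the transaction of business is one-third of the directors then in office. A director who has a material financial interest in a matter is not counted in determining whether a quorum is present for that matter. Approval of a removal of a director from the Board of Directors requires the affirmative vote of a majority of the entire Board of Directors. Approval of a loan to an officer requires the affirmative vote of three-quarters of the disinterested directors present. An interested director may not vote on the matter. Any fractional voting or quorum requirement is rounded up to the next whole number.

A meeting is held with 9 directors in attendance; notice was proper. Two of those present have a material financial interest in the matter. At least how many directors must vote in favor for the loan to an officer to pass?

6

The loan to an officer requires three-fourths of the disinterested directors present (9 − 2 = 7).
3/4 of 7 = 5.25, rounded up to 6.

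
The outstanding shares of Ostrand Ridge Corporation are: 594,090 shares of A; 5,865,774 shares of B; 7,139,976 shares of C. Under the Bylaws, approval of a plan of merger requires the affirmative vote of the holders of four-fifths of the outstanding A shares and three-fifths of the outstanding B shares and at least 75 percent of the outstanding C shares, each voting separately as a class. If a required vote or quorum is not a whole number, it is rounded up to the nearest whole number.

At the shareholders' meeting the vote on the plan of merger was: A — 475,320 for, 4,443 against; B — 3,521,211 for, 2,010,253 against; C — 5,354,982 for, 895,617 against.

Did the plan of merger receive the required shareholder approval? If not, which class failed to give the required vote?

Approved — every class gave the required vote.

A: 4/5 of 594090 = 475272; 475,272 required, 475,320 in favor — approved.
B: 3/5 of 5865774 = 3519464.40, rounded up to 3519465; 3,519,465 required, 3,521,211 in favor — approved.
C: 3/4 of 7139976 = 5354982; 5,354,982 required, 5,354,982 in favor — approved.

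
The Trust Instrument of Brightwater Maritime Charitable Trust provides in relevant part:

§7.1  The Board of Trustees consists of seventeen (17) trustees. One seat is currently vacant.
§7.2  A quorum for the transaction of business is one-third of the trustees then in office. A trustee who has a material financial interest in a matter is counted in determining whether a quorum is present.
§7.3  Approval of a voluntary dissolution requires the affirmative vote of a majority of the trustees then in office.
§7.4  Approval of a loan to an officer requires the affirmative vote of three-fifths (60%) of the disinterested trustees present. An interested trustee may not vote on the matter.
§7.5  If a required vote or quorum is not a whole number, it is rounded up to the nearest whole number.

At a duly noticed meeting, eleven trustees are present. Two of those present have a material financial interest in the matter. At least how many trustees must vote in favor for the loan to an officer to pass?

6

The loan to an officer requires three-fifths of the disinterested trustees present (11 − 2 = 9).
3/5 of 9 = 5.40, rounded up to 6.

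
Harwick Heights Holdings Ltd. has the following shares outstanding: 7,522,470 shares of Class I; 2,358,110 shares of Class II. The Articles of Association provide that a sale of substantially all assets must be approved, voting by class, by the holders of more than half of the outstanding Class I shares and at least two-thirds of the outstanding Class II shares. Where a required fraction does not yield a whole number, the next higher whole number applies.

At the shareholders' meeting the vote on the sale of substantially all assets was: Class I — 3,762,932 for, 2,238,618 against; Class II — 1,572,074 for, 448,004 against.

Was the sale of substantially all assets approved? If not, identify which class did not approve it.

Class I: a majority of 7522470 is 3761236; 3,761,236 required, 3,762,932 in favor — approved.
Class II: 2/3 of 2358110 = 1572073.33, rounded up to 1572074; 1,572,074 required, 1,572,074 in favor — approved.

Approved — every class gave the required vote.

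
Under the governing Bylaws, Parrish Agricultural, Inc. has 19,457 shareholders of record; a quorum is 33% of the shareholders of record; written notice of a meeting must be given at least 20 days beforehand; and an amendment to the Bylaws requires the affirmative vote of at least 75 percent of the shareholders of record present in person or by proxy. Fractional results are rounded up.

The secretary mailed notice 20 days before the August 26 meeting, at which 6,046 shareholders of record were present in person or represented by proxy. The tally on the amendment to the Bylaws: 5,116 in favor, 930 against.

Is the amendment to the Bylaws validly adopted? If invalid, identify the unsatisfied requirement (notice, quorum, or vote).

Notice: 20 days given; 20 required. Satisfied.
Quorum: 33% of 19,457 = 6,420.81, rounded up to 6,421; 6,046 present. Not satisfied.
Vote: requires three-fourths of those present (6,046); 3/4 of 6046 = 4534.50, rounded up to 4535, so 4,535 needed; 5,116 in favor. Satisfied.

Invalid — quorum requirement not satisfied.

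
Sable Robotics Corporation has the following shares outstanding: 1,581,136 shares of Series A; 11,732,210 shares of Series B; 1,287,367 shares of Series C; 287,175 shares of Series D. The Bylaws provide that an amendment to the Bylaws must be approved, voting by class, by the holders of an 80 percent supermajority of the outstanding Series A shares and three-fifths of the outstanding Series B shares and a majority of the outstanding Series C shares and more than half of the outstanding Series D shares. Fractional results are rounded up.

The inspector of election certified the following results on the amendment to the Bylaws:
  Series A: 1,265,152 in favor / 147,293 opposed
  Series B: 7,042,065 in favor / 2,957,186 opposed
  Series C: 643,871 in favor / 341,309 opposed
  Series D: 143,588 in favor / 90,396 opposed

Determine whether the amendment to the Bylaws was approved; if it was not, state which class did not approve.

Series A: 4/5 of 1581136 = 1264908.80, rounded up to 1264909; 1,264,909 required, 1,265,152 in favor — approved.
Series B: 3/5 of 11732210 = 7039326; 7,039,326 required, 7,042,065 in favor — approved.
Series C: a majority of 1287367 is 643684; 643,684 required, 643,871 in favor — approved.
Series D: a majority of 287175 is 143588; 143,588 required, 143,588 in favor — approved.

Approved — every class gave the required vote.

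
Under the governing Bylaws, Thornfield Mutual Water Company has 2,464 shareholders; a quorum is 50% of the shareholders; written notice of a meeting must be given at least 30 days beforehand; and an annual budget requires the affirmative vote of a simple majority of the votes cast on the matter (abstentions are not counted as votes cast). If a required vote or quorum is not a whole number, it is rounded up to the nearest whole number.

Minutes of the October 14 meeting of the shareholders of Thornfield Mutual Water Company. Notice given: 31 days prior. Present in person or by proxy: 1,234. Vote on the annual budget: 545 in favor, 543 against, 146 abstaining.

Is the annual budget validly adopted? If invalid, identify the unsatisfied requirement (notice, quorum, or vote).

Notice: 31 days given; 30 required. Satisfied.
Quorum: 50% of 2,464 = 1,232; 1,234 present. Satisfied.
Vote: requires a majority of the votes cast (1,234 − 146 abstaining = 1,088); a majority of 1088 is 545, so 545 needed; 545 in favor. Satisfied.

Valid — all requirements satisfied.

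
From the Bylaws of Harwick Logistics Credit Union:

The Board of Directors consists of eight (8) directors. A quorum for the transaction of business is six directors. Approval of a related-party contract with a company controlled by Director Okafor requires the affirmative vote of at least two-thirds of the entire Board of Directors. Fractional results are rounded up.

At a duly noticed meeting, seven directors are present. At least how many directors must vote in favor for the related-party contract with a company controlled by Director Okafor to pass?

6

The related-party contract with a company controlled by Director Okafor requires two-thirds of the entire Board of Directors (8).
2/3 of 8 = 5.33, rounded up to 6.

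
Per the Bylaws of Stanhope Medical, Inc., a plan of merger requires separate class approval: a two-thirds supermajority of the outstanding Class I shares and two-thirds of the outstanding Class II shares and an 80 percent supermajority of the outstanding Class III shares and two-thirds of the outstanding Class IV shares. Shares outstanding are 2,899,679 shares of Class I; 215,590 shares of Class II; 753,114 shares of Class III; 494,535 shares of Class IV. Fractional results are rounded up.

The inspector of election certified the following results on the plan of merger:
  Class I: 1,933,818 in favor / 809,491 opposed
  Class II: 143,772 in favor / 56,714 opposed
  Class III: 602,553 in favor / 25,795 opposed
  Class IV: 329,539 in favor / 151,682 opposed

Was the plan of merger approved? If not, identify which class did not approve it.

Not approved — the Class IV shares did not give the required vote.

Class I: 2/3 of 2899679 = 1933119.33, rounded up to 1933120; 1,933,120 required, 1,933,818 in favor — approved.
Class II: 2/3 of 215590 = 143726.67, rounded up to 143727; 143,727 required, 143,772 in favor — approved.
Class III: 4/5 of 753114 = 602491.20, rounded up to 602492; 602,492 required, 602,553 in favor — approved.
Class IV: 2/3 of 494535 = 329690; 329,690 required, 329,539 in favor — not approved.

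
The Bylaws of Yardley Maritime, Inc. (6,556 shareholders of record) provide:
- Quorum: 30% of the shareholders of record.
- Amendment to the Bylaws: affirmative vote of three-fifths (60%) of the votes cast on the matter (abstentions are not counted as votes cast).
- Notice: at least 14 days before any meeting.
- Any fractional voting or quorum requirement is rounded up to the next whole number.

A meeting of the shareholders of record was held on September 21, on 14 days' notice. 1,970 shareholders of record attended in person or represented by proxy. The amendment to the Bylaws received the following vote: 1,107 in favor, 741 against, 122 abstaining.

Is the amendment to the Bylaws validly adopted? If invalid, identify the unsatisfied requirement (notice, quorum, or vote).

Invalid — vote requirement not satisfied.

Notice: 14 days given; 14 required. Satisfied.
Quorum: 30% of 6,556 = 1,966.80, rounded up to 1,967; 1,970 present. Satisfied.
Vote: requires three-fifths of the votes cast (1,970 − 122 abstaining = 1,848); 3/5 of 1848 = 1108.80, rounded up to 1109, so 1,109 needed; 1,107 in favor. Not satisfied.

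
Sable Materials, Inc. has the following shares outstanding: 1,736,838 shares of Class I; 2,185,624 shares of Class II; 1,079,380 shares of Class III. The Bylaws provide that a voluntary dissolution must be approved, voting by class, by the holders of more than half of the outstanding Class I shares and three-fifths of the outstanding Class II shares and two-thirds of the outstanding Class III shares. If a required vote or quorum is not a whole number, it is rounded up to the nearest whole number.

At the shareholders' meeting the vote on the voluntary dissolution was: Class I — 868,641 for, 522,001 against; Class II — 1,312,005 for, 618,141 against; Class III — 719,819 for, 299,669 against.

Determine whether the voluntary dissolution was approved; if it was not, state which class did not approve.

Approved — every class gave the required vote.

Class I: a majority of 1736838 is 868420; 868,420 required, 868,641 in favor — approved.
Class II: 3/5 of 2185624 = 1311374.40, rounded up to 1311375; 1,311,375 required, 1,312,005 in favor — approved.
Class III: 2/3 of 1079380 = 719586.67, rounded up to 719587; 719,587 required, 719,819 in favor — approved.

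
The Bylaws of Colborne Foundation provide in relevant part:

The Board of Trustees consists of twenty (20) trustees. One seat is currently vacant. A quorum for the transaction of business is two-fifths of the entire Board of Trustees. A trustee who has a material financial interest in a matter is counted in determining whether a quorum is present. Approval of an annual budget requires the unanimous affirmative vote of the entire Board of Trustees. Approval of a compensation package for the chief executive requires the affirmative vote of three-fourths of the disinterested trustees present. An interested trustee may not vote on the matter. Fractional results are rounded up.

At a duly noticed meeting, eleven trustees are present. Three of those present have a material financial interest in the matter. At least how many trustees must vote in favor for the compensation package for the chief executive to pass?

6

The compensation package for the chief executive requires three-fourths of the disinterested trustees present (11 − 3 = 8).
3/4 of 8 = 6.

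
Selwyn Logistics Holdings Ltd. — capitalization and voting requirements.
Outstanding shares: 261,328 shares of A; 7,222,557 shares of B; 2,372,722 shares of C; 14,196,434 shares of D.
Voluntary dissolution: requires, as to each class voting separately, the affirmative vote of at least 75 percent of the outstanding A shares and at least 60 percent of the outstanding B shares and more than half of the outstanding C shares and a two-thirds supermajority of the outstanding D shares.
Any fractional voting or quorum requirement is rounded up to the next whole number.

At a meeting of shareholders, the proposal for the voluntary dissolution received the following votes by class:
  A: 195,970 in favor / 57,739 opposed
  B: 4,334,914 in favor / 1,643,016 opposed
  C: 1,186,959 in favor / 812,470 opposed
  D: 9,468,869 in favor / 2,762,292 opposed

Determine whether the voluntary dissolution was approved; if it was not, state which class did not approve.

A: 3/4 of 261328 = 195996; 195,996 required, 195,970 in favor — not approved.
B: 3/5 of 7222557 = 4333534.20, rounded up to 4333535; 4,333,535 required, 4,334,914 in favor — approved.
C: a majority of 2372722 is 1186362; 1,186,362 required, 1,186,959 in favor — approved.
D: 2/3 of 14196434 = 9464289.33, rounded up to 9464290; 9,464,290 required, 9,468,869 in favor — approved.

Not approved — the A shares did not give the required vote.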